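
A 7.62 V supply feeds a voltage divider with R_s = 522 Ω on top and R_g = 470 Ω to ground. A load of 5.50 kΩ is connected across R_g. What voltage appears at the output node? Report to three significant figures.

The load sits in parallel with R_g: R_g‖R_L = (470 × 5500) / (470 + 5500) = 433.0 Ω.
V_out = 7.62 × 433.0 / (522 + 433.0) = 7.62 × 433.0/955.0 = 3.45 V.

V_out ≈ 3.45 V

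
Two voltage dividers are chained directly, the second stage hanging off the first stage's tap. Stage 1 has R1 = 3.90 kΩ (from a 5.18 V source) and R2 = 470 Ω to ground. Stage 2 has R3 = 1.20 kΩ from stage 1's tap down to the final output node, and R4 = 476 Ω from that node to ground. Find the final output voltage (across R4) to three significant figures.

Stage 2 presents R3+R4 = 1676 Ω as a load on stage 1's tap.
Stage 1's lower leg becomes R2‖(R3+R4) = 367.1 Ω, so V_mid = 5.18 × 367.1/4267 = 0.4456 V.
Stage 2 is itself unloaded: V_out = V_mid × R4/(R3+R4) = 0.4456 × 476/1676 = 0.127 V.

V_out ≈ 0.127 V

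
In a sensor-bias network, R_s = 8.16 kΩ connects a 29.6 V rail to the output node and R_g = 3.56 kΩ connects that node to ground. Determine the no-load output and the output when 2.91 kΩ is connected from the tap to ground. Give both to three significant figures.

Open-circuit: V = 29.6 × 3.56/(8.16 + 3.56) = 8.99 V.
With the load, R_g becomes R_g‖R_L = 1.601 kΩ, so V = 29.6 × 1.601/9.761 = 4.86 V.

Unloaded: 8.99 V; loaded: 4.86 V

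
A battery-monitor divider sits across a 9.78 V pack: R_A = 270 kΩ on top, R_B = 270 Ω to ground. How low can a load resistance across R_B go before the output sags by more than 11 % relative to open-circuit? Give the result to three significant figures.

R_L(min) ≈ 2.18 kΩ

Output resistance R_th = R_A‖R_B = (270000 × 270)/270300 = 269.7 Ω.
The fractional drop is R_th/(R_th + R_L); requiring this ≤ 0.110 gives R_L ≥ R_th(1/0.110 − 1) = 269.7 × 8.091 = 2.18 kΩ.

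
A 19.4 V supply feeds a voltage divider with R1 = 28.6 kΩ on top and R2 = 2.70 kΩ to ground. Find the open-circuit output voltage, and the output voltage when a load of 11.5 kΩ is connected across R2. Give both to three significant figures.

Open-circuit: V = 19.4 × 2.70/(28.6 + 2.70) = 1.67 V.
With the load, R2 becomes R2‖R_L = 2.187 kΩ, so V = 19.4 × 2.187/30.79 = 1.38 V.

Unloaded: 1.67 V; loaded: 1.38 V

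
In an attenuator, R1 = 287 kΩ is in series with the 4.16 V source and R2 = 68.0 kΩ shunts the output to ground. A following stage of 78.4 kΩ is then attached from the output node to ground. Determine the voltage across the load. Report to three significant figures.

V_out ≈ 0.468 V

The load sits in parallel with R2: R2‖R_L = (68.0 × 78.4) / (68.0 + 78.4) = 36.42 kΩ.
V_out = 4.16 × 36.42 / (287 + 36.42) = 4.16 × 36.42/323.4 = 0.468 V.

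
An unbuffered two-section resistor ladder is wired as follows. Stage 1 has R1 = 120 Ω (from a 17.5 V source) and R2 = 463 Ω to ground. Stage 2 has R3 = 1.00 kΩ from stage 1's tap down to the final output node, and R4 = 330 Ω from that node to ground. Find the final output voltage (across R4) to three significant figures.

V_out ≈ 3.22 V

Stage 2 presents R3+R4 = 1330 Ω as a load on stage 1's tap.
Stage 1's lower leg becomes R2‖(R3+R4) = 343.4 Ω, so V_mid = 17.5 × 343.4/463.4 = 12.97 V.
Stage 2 is itself unloaded: V_out = V_mid × R4/(R3+R4) = 12.97 × 330/1330 = 3.22 V.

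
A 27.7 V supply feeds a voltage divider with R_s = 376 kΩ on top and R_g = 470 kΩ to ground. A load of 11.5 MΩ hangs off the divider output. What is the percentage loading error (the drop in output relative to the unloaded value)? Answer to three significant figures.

The divider's output (Thévenin) resistance is R_s‖R_g = 208.9 kΩ.
Fractional drop under load = R_th/(R_th + R_L) = 208.9 / (208.9 + 11500) = 0.01784.
So the output falls by 1.78 %.

1.78 %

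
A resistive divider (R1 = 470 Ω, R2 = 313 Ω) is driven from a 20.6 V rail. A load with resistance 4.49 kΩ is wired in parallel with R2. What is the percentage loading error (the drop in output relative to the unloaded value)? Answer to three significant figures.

4.02 %

The divider's output (Thévenin) resistance is R1‖R2 = 187.9 Ω.
Fractional drop under load = R_th/(R_th + R_L) = 187.9 / (187.9 + 4490) = 0.04016.
So the output falls by 4.02 %.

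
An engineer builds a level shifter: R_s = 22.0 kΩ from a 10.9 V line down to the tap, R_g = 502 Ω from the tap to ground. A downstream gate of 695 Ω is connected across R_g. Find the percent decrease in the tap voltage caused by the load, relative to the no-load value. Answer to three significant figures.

41.4 %

Unloaded V = 10.9 × 502/22500 = 0.2432 V.
Loaded: R_g‖R_L = 291.5 Ω, giving V = 10.9 × 291.5/22290 = 0.1425 V.
Drop = (0.2432 − 0.1425) / 0.2432 = 41.4 %.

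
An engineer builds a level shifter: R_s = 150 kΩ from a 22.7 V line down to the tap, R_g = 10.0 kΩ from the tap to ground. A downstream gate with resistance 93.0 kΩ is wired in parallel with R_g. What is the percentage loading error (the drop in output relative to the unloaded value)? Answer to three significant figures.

Unloaded V = 22.7 × 10.0/160.0 = 1.4187 V.
Loaded: R_g‖R_L = 9.029 kΩ, giving V = 22.7 × 9.029/159.0 = 1.2888 V.
Drop = (1.4187 − 1.2888) / 1.4187 = 9.16 %.

9.16 %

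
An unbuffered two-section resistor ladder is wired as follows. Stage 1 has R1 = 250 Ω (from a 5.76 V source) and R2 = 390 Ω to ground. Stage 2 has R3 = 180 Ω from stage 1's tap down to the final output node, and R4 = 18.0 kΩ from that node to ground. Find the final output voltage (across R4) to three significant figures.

V_out ≈ 3.45 V

Stage 2 presents R3+R4 = 18180 Ω as a load on stage 1's tap.
Stage 1's lower leg becomes R2‖(R3+R4) = 381.8 Ω, so V_mid = 5.76 × 381.8/631.8 = 3.481 V.
Stage 2 is itself unloaded: V_out = V_mid × R4/(R3+R4) = 3.481 × 18000/18180 = 3.45 V.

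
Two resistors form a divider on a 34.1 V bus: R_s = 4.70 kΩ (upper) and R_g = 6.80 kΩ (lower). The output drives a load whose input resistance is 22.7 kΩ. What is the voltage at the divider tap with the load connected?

The load sits in parallel with R_g: R_g‖R_L = (6.80 × 22.7) / (6.80 + 22.7) = 5.233 kΩ.
V_out = 34.1 × 5.233 / (4.70 + 5.233) = 34.1 × 5.233/9.933 = 18.0 V.
(Unloaded it would have been 20.2 V.)

V_out ≈ 18.0 V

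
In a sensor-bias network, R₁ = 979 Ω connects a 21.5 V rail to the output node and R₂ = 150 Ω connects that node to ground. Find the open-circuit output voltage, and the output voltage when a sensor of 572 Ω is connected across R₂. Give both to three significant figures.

Open-circuit: V = 21.5 × 150/(979 + 150) = 2.86 V.
With the load, R₂ becomes R₂‖R_L = 118.8 Ω, so V = 21.5 × 118.8/1098 = 2.33 V.

Unloaded: 2.86 V; loaded: 2.33 V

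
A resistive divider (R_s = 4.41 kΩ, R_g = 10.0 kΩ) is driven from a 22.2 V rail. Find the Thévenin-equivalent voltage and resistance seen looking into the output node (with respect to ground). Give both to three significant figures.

V_th is the open-circuit tap voltage: 22.2 × 10.0/(4.41 + 10.0) = 15.4 V.
With the supply zeroed, R_s and R_g appear in parallel from the tap: R_th = R_s‖R_g = (4.41 × 10.0)/14.41 = 3.06 kΩ.

V_th = 15.4 V, R_th = 3.06 kΩ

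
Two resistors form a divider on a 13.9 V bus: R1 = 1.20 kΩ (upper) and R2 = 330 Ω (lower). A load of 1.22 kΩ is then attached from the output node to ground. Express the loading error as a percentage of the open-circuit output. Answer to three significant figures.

17.5 %

Unloaded V = 13.9 × 330/1530 = 2.998 V.
Loaded: R2‖R_L = 259.7 Ω, giving V = 13.9 × 259.7/1460 = 2.473 V.
Drop = (2.998 − 2.473) / 2.998 = 17.5 %.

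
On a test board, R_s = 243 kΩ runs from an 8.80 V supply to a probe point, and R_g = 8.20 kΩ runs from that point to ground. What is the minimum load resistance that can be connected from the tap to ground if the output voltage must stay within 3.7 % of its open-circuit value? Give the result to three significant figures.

R_L(min) ≈ 206 kΩ

Output resistance R_th = R_s‖R_g = (243 × 8.20)/251.2 = 7.932 kΩ.
The fractional drop is R_th/(R_th + R_L); requiring this ≤ 0.0370 gives R_L ≥ R_th(1/0.0370 − 1) = 7.932 × 26.03 = 206 kΩ.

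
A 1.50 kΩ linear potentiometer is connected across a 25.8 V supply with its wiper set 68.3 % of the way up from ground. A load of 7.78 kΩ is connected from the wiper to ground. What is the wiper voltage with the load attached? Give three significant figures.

V ≈ 16.9 V

The wiper splits the pot into (1−α)R = 475.5 Ω above and αR = 1024 Ω below.
Lower section ‖ load = 905.3 Ω.
V_wiper = 25.8 × 905.3/(475.5 + 905.3) = 16.9 V.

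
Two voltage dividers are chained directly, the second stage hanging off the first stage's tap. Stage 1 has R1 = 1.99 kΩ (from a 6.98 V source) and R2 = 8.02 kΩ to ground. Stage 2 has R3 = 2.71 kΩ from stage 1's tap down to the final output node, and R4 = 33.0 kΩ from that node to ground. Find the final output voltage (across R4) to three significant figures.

V_out ≈ 4.95 V

Stage 2 presents R3+R4 = 35.71 kΩ as a load on stage 1's tap.
Stage 1's lower leg becomes R2‖(R3+R4) = 6.549 kΩ, so V_mid = 6.98 × 6.549/8.539 = 5.353 V.
Stage 2 is itself unloaded: V_out = V_mid × R4/(R3+R4) = 5.353 × 33.0/35.71 = 4.95 V.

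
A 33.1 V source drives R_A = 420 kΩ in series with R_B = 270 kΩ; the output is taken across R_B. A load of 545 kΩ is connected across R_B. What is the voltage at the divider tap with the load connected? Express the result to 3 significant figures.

V_out ≈ 9.95 V

The load sits in parallel with R_B: R_B‖R_L = (270 × 545) / (270 + 545) = 180.6 kΩ.
V_out = 33.1 × 180.6 / (420 + 180.6) = 33.1 × 180.6/600.6 = 9.95 V.
(Unloaded it would have been 13.0 V.)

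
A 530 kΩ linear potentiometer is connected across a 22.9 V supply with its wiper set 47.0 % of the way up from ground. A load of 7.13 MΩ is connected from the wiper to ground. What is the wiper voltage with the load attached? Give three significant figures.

V ≈ 10.6 V

The wiper splits the pot into (1−α)R = 280.9 kΩ above and αR = 249.1 kΩ below.
Lower section ‖ load = 240.7 kΩ.
V_wiper = 22.9 × 240.7/(280.9 + 240.7) = 10.6 V.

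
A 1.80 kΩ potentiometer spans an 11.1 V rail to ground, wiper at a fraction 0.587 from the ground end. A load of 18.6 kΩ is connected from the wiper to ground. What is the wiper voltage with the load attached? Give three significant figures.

V ≈ 6.37 V

The wiper splits the pot into (1−α)R = 743.4 Ω above and αR = 1057 Ω below.
Lower section ‖ load = 999.8 Ω.
V_wiper = 11.1 × 999.8/(743.4 + 999.8) = 6.37 V.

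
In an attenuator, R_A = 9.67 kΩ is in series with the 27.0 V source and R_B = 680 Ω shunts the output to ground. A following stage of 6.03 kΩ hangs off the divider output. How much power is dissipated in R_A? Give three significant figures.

Total resistance from the source is R_A + (R_B‖R_L) = 10280 Ω, so I = 27.0/10280 Ω = 2.626 mA.
P = I²·R_A = (2.626 mA)² × 9.67 kΩ = 66.7 mW.

P ≈ 66.7 mW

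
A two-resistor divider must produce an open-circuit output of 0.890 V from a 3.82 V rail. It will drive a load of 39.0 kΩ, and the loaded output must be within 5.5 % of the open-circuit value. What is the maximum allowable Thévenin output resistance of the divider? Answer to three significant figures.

R_th ≤ 2.27 kΩ

Loading drop = R_th/(R_th + R_L) ≤ 0.0550, so R_th ≤ R_L · ε/(1−ε) = 39.0 kΩ × 0.0550/0.9450 = 2.27 kΩ.
(Any R1, R2 with R2/(R1+R2) = 0.233 and R1‖R2 ≤ 2.27 kΩ will meet the spec.)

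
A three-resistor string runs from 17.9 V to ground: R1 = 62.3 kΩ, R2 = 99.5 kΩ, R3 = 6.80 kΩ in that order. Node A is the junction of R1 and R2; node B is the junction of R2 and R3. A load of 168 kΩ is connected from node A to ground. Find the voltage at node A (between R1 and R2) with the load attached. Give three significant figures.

Below node A the series string R2+R3 = 106.3 kΩ sits in parallel with the 168 kΩ load: 65.11 kΩ.
V_A = 17.9 × 65.11/(62.3 + 65.11) = 9.15 V.

V ≈ 9.15 V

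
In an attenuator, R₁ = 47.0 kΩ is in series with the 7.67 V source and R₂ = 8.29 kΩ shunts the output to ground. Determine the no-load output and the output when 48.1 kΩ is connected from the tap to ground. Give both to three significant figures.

Unloaded: 1.15 V; loaded: 1.00 V

Open-circuit: V = 7.67 × 8.29/(47.0 + 8.29) = 1.15 V.
With the load, R₂ becomes R₂‖R_L = 7.071 kΩ, so V = 7.67 × 7.071/54.07 = 1.00 V.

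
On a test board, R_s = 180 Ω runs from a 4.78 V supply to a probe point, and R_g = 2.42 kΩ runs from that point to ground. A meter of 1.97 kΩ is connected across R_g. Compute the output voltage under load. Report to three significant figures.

V_out ≈ 4.10 V

The load sits in parallel with R_g: R_g‖R_L = (2420 × 1970) / (2420 + 1970) = 1086 Ω.
V_out = 4.78 × 1086 / (180 + 1086) = 4.78 × 1086/1266 = 4.10 V.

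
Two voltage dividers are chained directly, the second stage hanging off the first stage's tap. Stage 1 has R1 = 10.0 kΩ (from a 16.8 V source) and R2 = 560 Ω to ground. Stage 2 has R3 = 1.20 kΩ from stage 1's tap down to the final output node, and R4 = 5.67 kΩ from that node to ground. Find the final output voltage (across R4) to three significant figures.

Stage 2 presents R3+R4 = 6870 Ω as a load on stage 1's tap.
Stage 1's lower leg becomes R2‖(R3+R4) = 517.8 Ω, so V_mid = 16.8 × 517.8/10520 = 0.8271 V.
Stage 2 is itself unloaded: V_out = V_mid × R4/(R3+R4) = 0.8271 × 5670/6870 = 0.683 V.

V_out ≈ 0.683 V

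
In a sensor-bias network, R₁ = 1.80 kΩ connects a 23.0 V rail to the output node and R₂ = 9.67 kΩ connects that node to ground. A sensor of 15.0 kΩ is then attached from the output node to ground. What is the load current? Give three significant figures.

I_L ≈ 1.17 mA

R₂‖R_L = 5.880 kΩ; V_out = 23.0 × 5.880/7.680 = 17.61 V.
I_L = V_out / R_L = 17.61 / 15.0 kΩ = 1.17 mA.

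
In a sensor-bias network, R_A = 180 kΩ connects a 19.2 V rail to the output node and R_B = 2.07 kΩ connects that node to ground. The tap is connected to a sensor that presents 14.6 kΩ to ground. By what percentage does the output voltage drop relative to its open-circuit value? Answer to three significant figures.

12.3 %

The divider's output (Thévenin) resistance is R_A‖R_B = 2.046 kΩ.
Fractional drop under load = R_th/(R_th + R_L) = 2.046 / (2.046 + 14.6) = 0.1229.
So the output falls by 12.3 %.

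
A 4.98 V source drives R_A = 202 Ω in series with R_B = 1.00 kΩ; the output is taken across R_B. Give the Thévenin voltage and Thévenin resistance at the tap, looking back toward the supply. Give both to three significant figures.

V_th = 4.14 V, R_th = 168 Ω

V_th is the open-circuit tap voltage: 4.98 × 1000/(202 + 1000) = 4.14 V.
With the supply zeroed, R_A and R_B appear in parallel from the tap: R_th = R_A‖R_B = (202 × 1000)/1202 = 168 Ω.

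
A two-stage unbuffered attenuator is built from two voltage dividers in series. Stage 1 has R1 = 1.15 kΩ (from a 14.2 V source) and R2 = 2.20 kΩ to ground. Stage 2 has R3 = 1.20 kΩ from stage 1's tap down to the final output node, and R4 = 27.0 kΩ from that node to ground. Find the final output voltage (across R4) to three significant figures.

Stage 2 presents R3+R4 = 28.20 kΩ as a load on stage 1's tap.
Stage 1's lower leg becomes R2‖(R3+R4) = 2.041 kΩ, so V_mid = 14.2 × 2.041/3.191 = 9.082 V.
Stage 2 is itself unloaded: V_out = V_mid × R4/(R3+R4) = 9.082 × 27.0/28.20 = 8.70 V.

V_out ≈ 8.70 V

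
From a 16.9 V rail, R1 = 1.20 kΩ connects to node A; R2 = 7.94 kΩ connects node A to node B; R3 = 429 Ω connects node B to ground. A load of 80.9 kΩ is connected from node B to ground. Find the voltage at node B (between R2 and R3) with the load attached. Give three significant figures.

V ≈ 0.754 V

At node B, R3 is in parallel with the load: R3‖R_L = 426.7 Ω.
Below node A the resistance is R2 + (R3‖R_L) = 8367 Ω, so V_A = 16.9 × 8367/9567 = 14.78 V.
Then V_B = V_A × (R3‖R_L)/(R2 + R3‖R_L) = 14.78 × 426.7/8367 = 0.754 V.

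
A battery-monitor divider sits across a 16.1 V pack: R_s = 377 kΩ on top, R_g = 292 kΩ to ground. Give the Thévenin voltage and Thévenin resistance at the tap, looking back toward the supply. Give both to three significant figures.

V_th is the open-circuit tap voltage: 16.1 × 292/(377 + 292) = 7.03 V.
With the supply zeroed, R_s and R_g appear in parallel from the tap: R_th = R_s‖R_g = (377 × 292)/669.0 = 165 kΩ.

V_th = 7.03 V, R_th = 165 kΩ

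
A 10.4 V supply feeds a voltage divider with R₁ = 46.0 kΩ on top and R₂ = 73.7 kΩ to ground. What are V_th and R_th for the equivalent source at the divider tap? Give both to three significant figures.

V_th is the open-circuit tap voltage: 10.4 × 73.7/(46.0 + 73.7) = 6.40 V.
With the supply zeroed, R₁ and R₂ appear in parallel from the tap: R_th = R₁‖R₂ = (46.0 × 73.7)/119.7 = 28.3 kΩ.

V_th = 6.40 V, R_th = 28.3 kΩ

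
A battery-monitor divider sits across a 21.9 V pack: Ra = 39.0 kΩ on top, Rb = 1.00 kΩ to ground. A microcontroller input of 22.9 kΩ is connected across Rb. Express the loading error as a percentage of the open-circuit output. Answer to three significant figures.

4.08 %

The divider's output (Thévenin) resistance is Ra‖Rb = 0.9750 kΩ.
Fractional drop under load = R_th/(R_th + R_L) = 0.9750 / (0.9750 + 22.9) = 0.04084.
So the output falls by 4.08 %.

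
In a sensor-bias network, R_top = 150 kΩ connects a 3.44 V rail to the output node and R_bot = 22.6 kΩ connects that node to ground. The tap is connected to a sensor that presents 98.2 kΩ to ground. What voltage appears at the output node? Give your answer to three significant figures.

V_out ≈ 0.375 V

The load sits in parallel with R_bot: R_bot‖R_L = (22.6 × 98.2) / (22.6 + 98.2) = 18.37 kΩ.
V_out = 3.44 × 18.37 / (150 + 18.37) = 3.44 × 18.37/168.4 = 0.375 V.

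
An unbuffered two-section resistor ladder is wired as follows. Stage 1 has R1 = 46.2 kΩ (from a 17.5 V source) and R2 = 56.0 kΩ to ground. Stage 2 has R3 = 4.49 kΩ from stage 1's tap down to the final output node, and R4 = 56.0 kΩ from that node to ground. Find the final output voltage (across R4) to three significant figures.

V_out ≈ 6.26 V

Stage 2 presents R3+R4 = 60.49 kΩ as a load on stage 1's tap.
Stage 1's lower leg becomes R2‖(R3+R4) = 29.08 kΩ, so V_mid = 17.5 × 29.08/75.28 = 6.760 V.
Stage 2 is itself unloaded: V_out = V_mid × R4/(R3+R4) = 6.760 × 56.0/60.49 = 6.26 V.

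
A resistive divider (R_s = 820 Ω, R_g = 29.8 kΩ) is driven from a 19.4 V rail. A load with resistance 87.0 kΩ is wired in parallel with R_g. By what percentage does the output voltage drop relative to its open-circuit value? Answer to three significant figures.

The divider's output (Thévenin) resistance is R_s‖R_g = 798.0 Ω.
Fractional drop under load = R_th/(R_th + R_L) = 798.0 / (798.0 + 87000) = 0.009090.
So the output falls by 0.909 %.

0.909 %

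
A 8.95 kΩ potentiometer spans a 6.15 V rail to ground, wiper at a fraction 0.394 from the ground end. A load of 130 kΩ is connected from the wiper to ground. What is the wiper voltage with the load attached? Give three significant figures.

V ≈ 2.38 V

The wiper splits the pot into (1−α)R = 5.424 kΩ above and αR = 3.526 kΩ below.
Lower section ‖ load = 3.433 kΩ.
V_wiper = 6.15 × 3.433/(5.424 + 3.433) = 2.38 V.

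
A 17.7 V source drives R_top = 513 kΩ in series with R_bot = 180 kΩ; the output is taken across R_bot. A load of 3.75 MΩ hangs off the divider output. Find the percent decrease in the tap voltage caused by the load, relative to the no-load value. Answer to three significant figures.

3.43 %

The divider's output (Thévenin) resistance is R_top‖R_bot = 133.2 kΩ.
Fractional drop under load = R_th/(R_th + R_L) = 133.2 / (133.2 + 3750) = 0.03431.
So the output falls by 3.43 %.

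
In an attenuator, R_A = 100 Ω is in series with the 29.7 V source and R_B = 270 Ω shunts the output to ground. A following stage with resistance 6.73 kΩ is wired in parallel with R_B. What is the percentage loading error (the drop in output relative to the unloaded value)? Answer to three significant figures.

The divider's output (Thévenin) resistance is R_A‖R_B = 72.97 Ω.
Fractional drop under load = R_th/(R_th + R_L) = 72.97 / (72.97 + 6730) = 0.01073.
So the output falls by 1.07 %.

1.07 %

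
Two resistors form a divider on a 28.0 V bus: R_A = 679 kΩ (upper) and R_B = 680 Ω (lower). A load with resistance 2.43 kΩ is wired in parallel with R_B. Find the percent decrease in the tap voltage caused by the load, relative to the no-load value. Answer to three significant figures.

21.8 %

Unloaded V = 28.0 × 680/679700 = 0.02801 V.
Loaded: R_B‖R_L = 531.3 Ω, giving V = 28.0 × 531.3/679500 = 0.02189 V.
Drop = (0.02801 − 0.02189) / 0.02801 = 21.8 %.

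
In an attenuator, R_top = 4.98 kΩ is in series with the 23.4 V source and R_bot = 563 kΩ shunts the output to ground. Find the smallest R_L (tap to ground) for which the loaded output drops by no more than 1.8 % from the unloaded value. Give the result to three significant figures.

R_L(min) ≈ 269 kΩ

Output resistance R_th = R_top‖R_bot = (4.98 × 563)/568.0 = 4.936 kΩ.
The fractional drop is R_th/(R_th + R_L); requiring this ≤ 0.0180 gives R_L ≥ R_th(1/0.0180 − 1) = 4.936 × 54.56 = 269 kΩ.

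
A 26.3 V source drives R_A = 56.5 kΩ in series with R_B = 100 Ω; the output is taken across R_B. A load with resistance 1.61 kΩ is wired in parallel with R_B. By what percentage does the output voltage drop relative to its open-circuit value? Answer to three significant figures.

The divider's output (Thévenin) resistance is R_A‖R_B = 99.82 Ω.
Fractional drop under load = R_th/(R_th + R_L) = 99.82 / (99.82 + 1610) = 0.05838.
So the output falls by 5.84 %.

5.84 %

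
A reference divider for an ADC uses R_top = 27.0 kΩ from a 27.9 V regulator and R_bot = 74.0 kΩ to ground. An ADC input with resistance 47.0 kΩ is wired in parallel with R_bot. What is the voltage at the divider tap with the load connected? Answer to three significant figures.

The load sits in parallel with R_bot: R_bot‖R_L = (74.0 × 47.0) / (74.0 + 47.0) = 28.74 kΩ.
V_out = 27.9 × 28.74 / (27.0 + 28.74) = 27.9 × 28.74/55.74 = 14.4 V.

V_out ≈ 14.4 V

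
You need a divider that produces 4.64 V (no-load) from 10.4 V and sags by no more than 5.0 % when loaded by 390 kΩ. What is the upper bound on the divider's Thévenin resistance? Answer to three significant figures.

R_th ≤ 20.5 kΩ

Loading drop = R_th/(R_th + R_L) ≤ 0.0500, so R_th ≤ R_L · ε/(1−ε) = 390 kΩ × 0.0500/0.9500 = 20.5 kΩ.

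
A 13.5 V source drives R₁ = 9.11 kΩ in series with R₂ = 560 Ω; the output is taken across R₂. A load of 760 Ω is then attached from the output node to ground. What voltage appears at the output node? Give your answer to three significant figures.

V_out ≈ 0.461 V

The load sits in parallel with R₂: R₂‖R_L = (560 × 760) / (560 + 760) = 322.4 Ω.
V_out = 13.5 × 322.4 / (9110 + 322.4) = 13.5 × 322.4/9432 = 0.461 V.
(Unloaded it would have been 0.782 V.)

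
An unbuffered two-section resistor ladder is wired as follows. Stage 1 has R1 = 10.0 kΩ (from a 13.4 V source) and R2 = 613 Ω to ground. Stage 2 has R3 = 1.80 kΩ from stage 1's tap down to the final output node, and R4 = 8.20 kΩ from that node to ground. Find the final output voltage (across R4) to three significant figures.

V_out ≈ 0.600 V

Stage 2 presents R3+R4 = 10000 Ω as a load on stage 1's tap.
Stage 1's lower leg becomes R2‖(R3+R4) = 577.6 Ω, so V_mid = 13.4 × 577.6/10580 = 0.7317 V.
Stage 2 is itself unloaded: V_out = V_mid × R4/(R3+R4) = 0.7317 × 8200/10000 = 0.600 V.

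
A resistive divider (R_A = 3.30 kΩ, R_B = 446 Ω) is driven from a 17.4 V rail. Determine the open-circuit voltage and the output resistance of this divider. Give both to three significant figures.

V_th = 2.07 V, R_th = 393 Ω

V_th is the open-circuit tap voltage: 17.4 × 446/(3300 + 446) = 2.07 V.
With the supply zeroed, R_A and R_B appear in parallel from the tap: R_th = R_A‖R_B = (3300 × 446)/3746 = 393 Ω.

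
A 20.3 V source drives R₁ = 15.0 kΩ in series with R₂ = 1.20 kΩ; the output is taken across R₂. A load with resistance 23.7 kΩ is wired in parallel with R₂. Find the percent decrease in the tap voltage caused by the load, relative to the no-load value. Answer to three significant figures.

The divider's output (Thévenin) resistance is R₁‖R₂ = 1.111 kΩ.
Fractional drop under load = R_th/(R_th + R_L) = 1.111 / (1.111 + 23.7) = 0.04478.
So the output falls by 4.48 %.

4.48 %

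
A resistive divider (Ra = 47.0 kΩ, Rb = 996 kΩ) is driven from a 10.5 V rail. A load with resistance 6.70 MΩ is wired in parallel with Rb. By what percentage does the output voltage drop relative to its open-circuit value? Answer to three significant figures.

0.665 %

The divider's output (Thévenin) resistance is Ra‖Rb = 44.88 kΩ.
Fractional drop under load = R_th/(R_th + R_L) = 44.88 / (44.88 + 6700) = 0.006654.
So the output falls by 0.665 %.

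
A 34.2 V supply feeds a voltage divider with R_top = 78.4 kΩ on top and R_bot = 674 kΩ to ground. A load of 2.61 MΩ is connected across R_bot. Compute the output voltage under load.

The load sits in parallel with R_bot: R_bot‖R_L = (674 × 2610) / (674 + 2610) = 535.7 kΩ.
V_out = 34.2 × 535.7 / (78.4 + 535.7) = 34.2 × 535.7/614.1 = 29.8 V.

V_out ≈ 29.8 V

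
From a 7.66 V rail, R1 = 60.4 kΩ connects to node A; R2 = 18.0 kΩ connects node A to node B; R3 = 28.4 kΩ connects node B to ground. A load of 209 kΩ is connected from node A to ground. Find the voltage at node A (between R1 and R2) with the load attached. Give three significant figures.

Below node A the series string R2+R3 = 46.40 kΩ sits in parallel with the 209 kΩ load: 37.97 kΩ.
V_A = 7.66 × 37.97/(60.4 + 37.97) = 2.96 V.

V ≈ 2.96 V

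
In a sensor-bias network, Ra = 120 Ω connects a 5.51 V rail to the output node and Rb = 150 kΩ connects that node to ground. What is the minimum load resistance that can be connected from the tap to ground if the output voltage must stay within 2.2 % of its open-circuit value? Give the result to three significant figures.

R_L(min) ≈ 5.33 kΩ

Output resistance R_th = Ra‖Rb = (120 × 150000)/150100 = 119.9 Ω.
The fractional drop is R_th/(R_th + R_L); requiring this ≤ 0.0220 gives R_L ≥ R_th(1/0.0220 − 1) = 119.9 × 44.45 = 5.33 kΩ.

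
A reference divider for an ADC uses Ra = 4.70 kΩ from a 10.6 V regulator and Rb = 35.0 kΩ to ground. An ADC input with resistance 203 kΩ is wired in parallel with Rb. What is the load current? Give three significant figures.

Rb‖R_L = 29.85 kΩ; V_out = 10.6 × 29.85/34.55 = 9.158 V.
I_L = V_out / R_L = 9.158 / 203 kΩ = 0.0451 mA.

I_L ≈ 0.0451 mA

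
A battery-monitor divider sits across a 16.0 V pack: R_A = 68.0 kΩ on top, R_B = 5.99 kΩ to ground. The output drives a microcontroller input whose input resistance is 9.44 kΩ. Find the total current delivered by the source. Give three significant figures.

I ≈ 0.223 mA

R_B‖R_L = 3.665 kΩ, so the source sees R_A + R_B‖R_L = 71.66 kΩ.
I = 16.0 V / 71.66 kΩ = 0.223 mA.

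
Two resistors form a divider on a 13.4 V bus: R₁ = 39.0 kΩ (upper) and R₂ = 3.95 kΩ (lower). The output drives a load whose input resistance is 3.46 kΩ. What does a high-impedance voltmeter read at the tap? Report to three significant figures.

V_out ≈ 0.605 V

The load sits in parallel with R₂: R₂‖R_L = (3.95 × 3.46) / (3.95 + 3.46) = 1.844 kΩ.
V_out = 13.4 × 1.844 / (39.0 + 1.844) = 13.4 × 1.844/40.84 = 0.605 V.
(Unloaded it would have been 1.23 V.)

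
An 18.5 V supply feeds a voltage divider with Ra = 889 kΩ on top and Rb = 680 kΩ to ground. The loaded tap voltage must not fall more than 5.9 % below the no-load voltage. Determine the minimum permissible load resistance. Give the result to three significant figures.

R_L(min) ≈ 6.15 MΩ

Output resistance R_th = Ra‖Rb = (889 × 680)/1569 = 385.3 kΩ.
The fractional drop is R_th/(R_th + R_L); requiring this ≤ 0.0590 gives R_L ≥ R_th(1/0.0590 − 1) = 385.3 × 15.95 = 6.15 MΩ.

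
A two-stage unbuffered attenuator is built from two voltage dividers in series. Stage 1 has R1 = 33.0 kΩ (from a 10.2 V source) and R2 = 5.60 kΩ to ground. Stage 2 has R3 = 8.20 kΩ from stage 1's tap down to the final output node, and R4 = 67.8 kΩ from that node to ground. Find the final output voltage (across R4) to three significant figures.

Stage 2 presents R3+R4 = 76.00 kΩ as a load on stage 1's tap.
Stage 1's lower leg becomes R2‖(R3+R4) = 5.216 kΩ, so V_mid = 10.2 × 5.216/38.22 = 1.392 V.
Stage 2 is itself unloaded: V_out = V_mid × R4/(R3+R4) = 1.392 × 67.8/76.00 = 1.24 V.

V_out ≈ 1.24 V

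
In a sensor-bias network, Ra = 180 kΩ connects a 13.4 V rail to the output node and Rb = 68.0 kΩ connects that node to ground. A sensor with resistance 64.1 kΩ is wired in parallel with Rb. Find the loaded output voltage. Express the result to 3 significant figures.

V_out ≈ 2.08 V

The load sits in parallel with Rb: Rb‖R_L = (68.0 × 64.1) / (68.0 + 64.1) = 33.00 kΩ.
V_out = 13.4 × 33.00 / (180 + 33.00) = 13.4 × 33.00/213.0 = 2.08 V.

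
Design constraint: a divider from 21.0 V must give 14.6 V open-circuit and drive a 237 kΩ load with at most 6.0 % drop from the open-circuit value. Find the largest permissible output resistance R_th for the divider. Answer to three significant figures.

R_th ≤ 15.1 kΩ

Loading drop = R_th/(R_th + R_L) ≤ 0.0600, so R_th ≤ R_L · ε/(1−ε) = 237 kΩ × 0.0600/0.9400 = 15.1 kΩ.
(Any R1, R2 with R2/(R1+R2) = 0.695 and R1‖R2 ≤ 15.1 kΩ will meet the spec.)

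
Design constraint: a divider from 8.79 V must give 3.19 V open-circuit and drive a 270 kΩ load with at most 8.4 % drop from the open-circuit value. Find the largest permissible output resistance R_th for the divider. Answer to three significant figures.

Loading drop = R_th/(R_th + R_L) ≤ 0.0840, so R_th ≤ R_L · ε/(1−ε) = 270 kΩ × 0.0840/0.9160 = 24.8 kΩ.
(Any R1, R2 with R2/(R1+R2) = 0.363 and R1‖R2 ≤ 24.8 kΩ will meet the spec.)

R_th ≤ 24.8 kΩ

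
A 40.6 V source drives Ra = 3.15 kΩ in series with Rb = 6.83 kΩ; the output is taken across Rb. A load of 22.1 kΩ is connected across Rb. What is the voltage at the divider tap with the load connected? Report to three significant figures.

V_out ≈ 25.3 V

The load sits in parallel with Rb: Rb‖R_L = (6.83 × 22.1) / (6.83 + 22.1) = 5.218 kΩ.
V_out = 40.6 × 5.218 / (3.15 + 5.218) = 40.6 × 5.218/8.368 = 25.3 V.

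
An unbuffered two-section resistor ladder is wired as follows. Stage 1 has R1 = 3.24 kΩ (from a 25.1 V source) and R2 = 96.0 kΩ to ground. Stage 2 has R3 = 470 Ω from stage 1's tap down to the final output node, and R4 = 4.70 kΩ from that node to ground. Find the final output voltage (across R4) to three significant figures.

V_out ≈ 13.7 V

Stage 2 presents R3+R4 = 5170 Ω as a load on stage 1's tap.
Stage 1's lower leg becomes R2‖(R3+R4) = 4906 Ω, so V_mid = 25.1 × 4906/8146 = 15.12 V.
Stage 2 is itself unloaded: V_out = V_mid × R4/(R3+R4) = 15.12 × 4700/5170 = 13.7 V.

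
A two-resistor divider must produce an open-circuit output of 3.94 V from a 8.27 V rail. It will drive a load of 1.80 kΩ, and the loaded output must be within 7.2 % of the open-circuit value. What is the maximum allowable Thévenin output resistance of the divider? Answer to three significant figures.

Loading drop = R_th/(R_th + R_L) ≤ 0.0720, so R_th ≤ R_L · ε/(1−ε) = 1.80 kΩ × 0.0720/0.9280 = 140 Ω.

R_th ≤ 140 Ω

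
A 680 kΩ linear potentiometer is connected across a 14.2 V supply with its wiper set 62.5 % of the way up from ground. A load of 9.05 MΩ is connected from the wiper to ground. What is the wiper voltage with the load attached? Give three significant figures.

V ≈ 8.72 V

The wiper splits the pot into (1−α)R = 255.0 kΩ above and αR = 425.0 kΩ below.
Lower section ‖ load = 405.9 kΩ.
V_wiper = 14.2 × 405.9/(255.0 + 405.9) = 8.72 V.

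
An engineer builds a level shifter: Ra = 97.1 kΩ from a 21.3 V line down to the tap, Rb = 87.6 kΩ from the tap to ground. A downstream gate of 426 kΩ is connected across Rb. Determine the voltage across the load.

V_out ≈ 9.12 V

The load sits in parallel with Rb: Rb‖R_L = (87.6 × 426) / (87.6 + 426) = 72.66 kΩ.
V_out = 21.3 × 72.66 / (97.1 + 72.66) = 21.3 × 72.66/169.8 = 9.12 V.
(Unloaded it would have been 10.1 V.)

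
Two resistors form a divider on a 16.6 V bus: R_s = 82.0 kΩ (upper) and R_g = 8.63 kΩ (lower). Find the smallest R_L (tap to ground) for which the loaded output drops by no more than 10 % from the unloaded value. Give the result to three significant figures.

R_L(min) ≈ 70.3 kΩ

Output resistance R_th = R_s‖R_g = (82.0 × 8.63)/90.63 = 7.808 kΩ.
The fractional drop is R_th/(R_th + R_L); requiring this ≤ 0.100 gives R_L ≥ R_th(1/0.100 − 1) = 7.808 × 9.000 = 70.3 kΩ.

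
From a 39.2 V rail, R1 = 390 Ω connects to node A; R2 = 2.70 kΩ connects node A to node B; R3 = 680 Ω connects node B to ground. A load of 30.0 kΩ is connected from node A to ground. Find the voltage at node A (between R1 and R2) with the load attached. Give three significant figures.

V ≈ 34.7 V

Below node A the series string R2+R3 = 3380 Ω sits in parallel with the 30000 Ω load: 3038 Ω.
V_A = 39.2 × 3038/(390 + 3038) = 34.7 V.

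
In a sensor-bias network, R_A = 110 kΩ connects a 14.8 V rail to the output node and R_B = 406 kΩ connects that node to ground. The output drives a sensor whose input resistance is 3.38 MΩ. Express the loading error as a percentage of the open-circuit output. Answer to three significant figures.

The divider's output (Thévenin) resistance is R_A‖R_B = 86.55 kΩ.
Fractional drop under load = R_th/(R_th + R_L) = 86.55 / (86.55 + 3380) = 0.02497.
So the output falls by 2.50 %.

2.50 %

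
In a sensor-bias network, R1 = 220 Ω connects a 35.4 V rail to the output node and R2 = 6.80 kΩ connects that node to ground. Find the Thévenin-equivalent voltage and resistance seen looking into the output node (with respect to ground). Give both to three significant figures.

V_th is the open-circuit tap voltage: 35.4 × 6800/(220 + 6800) = 34.3 V.
With the supply zeroed, R1 and R2 appear in parallel from the tap: R_th = R1‖R2 = (220 × 6800)/7020 = 213 Ω.

V_th = 34.3 V, R_th = 213 Ω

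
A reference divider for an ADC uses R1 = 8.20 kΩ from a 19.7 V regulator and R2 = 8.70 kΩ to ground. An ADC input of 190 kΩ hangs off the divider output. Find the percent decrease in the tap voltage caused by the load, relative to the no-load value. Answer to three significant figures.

2.17 %

The divider's output (Thévenin) resistance is R1‖R2 = 4.221 kΩ.
Fractional drop under load = R_th/(R_th + R_L) = 4.221 / (4.221 + 190) = 0.02173.
So the output falls by 2.17 %.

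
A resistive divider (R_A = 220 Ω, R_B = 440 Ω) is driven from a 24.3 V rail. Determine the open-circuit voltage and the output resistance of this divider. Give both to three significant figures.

V_th is the open-circuit tap voltage: 24.3 × 440/(220 + 440) = 16.2 V.
With the supply zeroed, R_A and R_B appear in parallel from the tap: R_th = R_A‖R_B = (220 × 440)/660.0 = 147 Ω.

V_th = 16.2 V, R_th = 147 Ω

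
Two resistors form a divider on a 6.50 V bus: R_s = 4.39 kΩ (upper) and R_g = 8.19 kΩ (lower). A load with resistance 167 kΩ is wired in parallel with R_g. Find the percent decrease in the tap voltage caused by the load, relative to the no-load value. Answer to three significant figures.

The divider's output (Thévenin) resistance is R_s‖R_g = 2.858 kΩ.
Fractional drop under load = R_th/(R_th + R_L) = 2.858 / (2.858 + 167) = 0.01683.
So the output falls by 1.68 %.

1.68 %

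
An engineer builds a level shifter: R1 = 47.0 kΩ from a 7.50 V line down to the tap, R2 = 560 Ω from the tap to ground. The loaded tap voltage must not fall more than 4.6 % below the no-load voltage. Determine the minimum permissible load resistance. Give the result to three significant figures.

Output resistance R_th = R1‖R2 = (47000 × 560)/47560 = 553.4 Ω.
The fractional drop is R_th/(R_th + R_L); requiring this ≤ 0.0460 gives R_L ≥ R_th(1/0.0460 − 1) = 553.4 × 20.74 = 11.5 kΩ.

R_L(min) ≈ 11.5 kΩ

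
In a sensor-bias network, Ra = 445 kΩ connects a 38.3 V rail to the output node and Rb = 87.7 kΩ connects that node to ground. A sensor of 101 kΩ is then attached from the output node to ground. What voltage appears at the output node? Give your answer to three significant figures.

V_out ≈ 3.65 V

The load sits in parallel with Rb: Rb‖R_L = (87.7 × 101) / (87.7 + 101) = 46.94 kΩ.
V_out = 38.3 × 46.94 / (445 + 46.94) = 38.3 × 46.94/491.9 = 3.65 V.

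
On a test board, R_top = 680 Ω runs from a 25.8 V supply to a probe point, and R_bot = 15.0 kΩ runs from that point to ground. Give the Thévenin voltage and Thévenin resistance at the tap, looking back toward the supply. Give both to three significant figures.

V_th = 24.7 V, R_th = 651 Ω

V_th is the open-circuit tap voltage: 25.8 × 15000/(680 + 15000) = 24.7 V.
With the supply zeroed, R_top and R_bot appear in parallel from the tap: R_th = R_top‖R_bot = (680 × 15000)/15680 = 651 Ω.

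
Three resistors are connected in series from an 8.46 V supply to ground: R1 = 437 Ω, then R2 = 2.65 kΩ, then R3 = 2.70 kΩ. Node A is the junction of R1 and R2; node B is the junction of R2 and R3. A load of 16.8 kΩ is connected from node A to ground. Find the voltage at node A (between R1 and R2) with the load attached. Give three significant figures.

V ≈ 7.64 V

Below node A the series string R2+R3 = 5350 Ω sits in parallel with the 16800 Ω load: 4058 Ω.
V_A = 8.46 × 4058/(437 + 4058) = 7.64 V.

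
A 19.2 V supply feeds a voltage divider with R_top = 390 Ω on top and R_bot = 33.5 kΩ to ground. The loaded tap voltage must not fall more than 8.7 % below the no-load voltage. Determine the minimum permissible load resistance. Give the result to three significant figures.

Output resistance R_th = R_top‖R_bot = (390 × 33500)/33890 = 385.5 Ω.
The fractional drop is R_th/(R_th + R_L); requiring this ≤ 0.0870 gives R_L ≥ R_th(1/0.0870 − 1) = 385.5 × 10.49 = 4.05 kΩ.

R_L(min) ≈ 4.05 kΩ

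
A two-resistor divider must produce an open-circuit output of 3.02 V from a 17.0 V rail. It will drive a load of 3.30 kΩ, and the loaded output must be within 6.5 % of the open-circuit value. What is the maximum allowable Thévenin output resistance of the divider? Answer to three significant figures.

Loading drop = R_th/(R_th + R_L) ≤ 0.0650, so R_th ≤ R_L · ε/(1−ε) = 3.30 kΩ × 0.0650/0.9350 = 229 Ω.
(Any R1, R2 with R2/(R1+R2) = 0.178 and R1‖R2 ≤ 229 Ω will meet the spec.)

R_th ≤ 229 Ω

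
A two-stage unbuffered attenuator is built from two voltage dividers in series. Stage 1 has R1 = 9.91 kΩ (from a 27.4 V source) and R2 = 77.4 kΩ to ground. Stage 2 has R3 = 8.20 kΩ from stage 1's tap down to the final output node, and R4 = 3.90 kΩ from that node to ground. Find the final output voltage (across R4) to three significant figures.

V_out ≈ 4.54 V

Stage 2 presents R3+R4 = 12.10 kΩ as a load on stage 1's tap.
Stage 1's lower leg becomes R2‖(R3+R4) = 10.46 kΩ, so V_mid = 27.4 × 10.46/20.37 = 14.07 V.
Stage 2 is itself unloaded: V_out = V_mid × R4/(R3+R4) = 14.07 × 3.90/12.10 = 4.54 V.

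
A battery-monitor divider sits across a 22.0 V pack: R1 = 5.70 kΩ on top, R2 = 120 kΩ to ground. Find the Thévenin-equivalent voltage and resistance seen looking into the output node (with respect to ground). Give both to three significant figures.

V_th is the open-circuit tap voltage: 22.0 × 120/(5.70 + 120) = 21.0 V.
With the supply zeroed, R1 and R2 appear in parallel from the tap: R_th = R1‖R2 = (5.70 × 120)/125.7 = 5.44 kΩ.

V_th = 21.0 V, R_th = 5.44 kΩ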